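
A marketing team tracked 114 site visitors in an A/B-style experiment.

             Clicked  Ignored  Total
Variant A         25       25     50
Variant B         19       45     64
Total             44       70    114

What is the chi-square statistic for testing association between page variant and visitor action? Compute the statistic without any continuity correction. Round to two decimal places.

4.89

Grand total N = 114.
Expected counts (row total × column total / N):
  Variant A, Clicked: 50×44/114 = 19.298
  Variant A, Ignored: 50×70/114 = 30.702
  Variant B, Clicked: 64×44/114 = 24.702
  Variant B, Ignored: 64×70/114 = 39.298
Contributions (O − E)²/E:
  (25 − 19.298)²/19.298 = 1.6848
  (25 − 30.702)²/30.702 = 1.0590
  (19 − 24.702)²/24.702 = 1.3162
  (45 − 39.298)²/39.298 = 0.8273
χ² = 1.6848 + 1.0590 + 1.3162 + 0.8273 = 4.89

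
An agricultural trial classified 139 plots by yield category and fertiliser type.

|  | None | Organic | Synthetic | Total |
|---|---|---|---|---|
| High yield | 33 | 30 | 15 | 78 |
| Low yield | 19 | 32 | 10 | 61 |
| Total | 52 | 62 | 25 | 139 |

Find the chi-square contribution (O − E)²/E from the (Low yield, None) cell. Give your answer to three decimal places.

Row total (Low yield) = 61; column total (None) = 52; N = 139.
Expected count E = 61 × 52 / 139 = 22.820144.
Contribution = (O − E)²/E = (19 − 22.820144)² / 22.820144 = 0.640.

0.640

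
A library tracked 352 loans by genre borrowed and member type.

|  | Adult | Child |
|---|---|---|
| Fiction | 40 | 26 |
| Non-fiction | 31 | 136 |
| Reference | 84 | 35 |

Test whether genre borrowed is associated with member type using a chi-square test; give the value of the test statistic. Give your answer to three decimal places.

Row totals: 66, 167, 119. Column totals: 155, 197. Grand total N = 352.
Expected counts (row total × column total / N):
  Fiction, Adult: 66×155/352 = 29.0625
  Fiction, Child: 66×197/352 = 36.9375
  Non-fiction, Adult: 167×155/352 = 73.5369
  Non-fiction, Child: 167×197/352 = 93.4631
  Reference, Adult: 119×155/352 = 52.4006
  Reference, Child: 119×197/352 = 66.5994
Contributions (O − E)²/E:
  (40 − 29.0625)²/29.0625 = 4.1163
  (26 − 36.9375)²/36.9375 = 3.2387
  (31 − 73.5369)²/73.5369 = 24.6052
  (136 − 93.4631)²/93.4631 = 19.3594
  (84 − 52.4006)²/52.4006 = 19.0555
  (35 − 66.5994)²/66.5994 = 14.9930
χ² = 4.1163 + 3.2387 + 24.6052 + 19.3594 + 19.0555 + 14.9930 = 85.368

85.368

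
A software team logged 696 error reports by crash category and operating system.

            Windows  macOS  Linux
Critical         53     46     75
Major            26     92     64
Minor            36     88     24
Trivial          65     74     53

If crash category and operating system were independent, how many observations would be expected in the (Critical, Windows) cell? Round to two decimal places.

Row total (Critical) = 174; column total (Windows) = 180; grand total N = 696.
Expected count = (row total × column total) / N = 174 × 180 / 696 = 45.00.

45.00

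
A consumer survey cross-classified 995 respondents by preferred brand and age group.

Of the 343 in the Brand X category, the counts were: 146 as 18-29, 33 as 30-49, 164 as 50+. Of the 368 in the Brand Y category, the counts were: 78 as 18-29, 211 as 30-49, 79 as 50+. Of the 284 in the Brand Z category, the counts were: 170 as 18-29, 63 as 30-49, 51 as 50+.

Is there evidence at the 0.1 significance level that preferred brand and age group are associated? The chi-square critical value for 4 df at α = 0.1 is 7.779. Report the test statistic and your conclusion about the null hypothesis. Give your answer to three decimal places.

262.138; reject H₀

Row totals: 343, 368, 284. Column totals: 394, 307, 294. Grand total N = 995.
Expected counts (row total × column total / N):
  Brand X, 18-29: 343×394/995 = 135.82111
  Brand X, 30-49: 343×307/995 = 105.83015
  Brand X, 50+: 343×294/995 = 101.34874
  Brand Y, 18-29: 368×394/995 = 145.72060
  Brand Y, 30-49: 368×307/995 = 113.54372
  Brand Y, 50+: 368×294/995 = 108.73568
  Brand Z, 18-29: 284×394/995 = 112.45829
  Brand Z, 30-49: 284×307/995 = 87.62613
  Brand Z, 50+: 284×294/995 = 83.91558
Contributions (O − E)²/E:
  (146 − 135.82111)²/135.82111 = 0.7628
  (33 − 105.83015)²/105.83015 = 50.1202
  (164 − 101.34874)²/101.34874 = 38.7294
  (78 − 145.72060)²/145.72060 = 31.4717
  (211 − 113.54372)²/113.54372 = 83.6482
  (79 − 108.73568)²/108.73568 = 8.1317
  (170 − 112.45829)²/112.45829 = 29.4425
  (63 − 87.62613)²/87.62613 = 6.9208
  (51 − 83.91558)²/83.91558 = 12.9110
χ² = 0.7628 + 50.1202 + 38.7294 + 31.4717 + 83.6482 + 8.1317 + 29.4425 + 6.9208 + 12.9110 = 262.138
df = (3−1)(3−1) = 4. Since 262.138 > 7.779, reject the null hypothesis of independence at α = 0.1.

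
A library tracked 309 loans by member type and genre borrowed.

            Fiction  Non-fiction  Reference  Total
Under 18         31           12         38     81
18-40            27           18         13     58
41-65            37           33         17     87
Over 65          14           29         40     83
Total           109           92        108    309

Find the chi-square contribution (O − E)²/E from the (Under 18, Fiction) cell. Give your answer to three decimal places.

0.206

Row total (Under 18) = 81; column total (Fiction) = 109; N = 309.
Expected count E = 81 × 109 / 309 = 28.5728.
Contribution = (O − E)²/E = (31 − 28.5728)² / 28.5728 = 0.206.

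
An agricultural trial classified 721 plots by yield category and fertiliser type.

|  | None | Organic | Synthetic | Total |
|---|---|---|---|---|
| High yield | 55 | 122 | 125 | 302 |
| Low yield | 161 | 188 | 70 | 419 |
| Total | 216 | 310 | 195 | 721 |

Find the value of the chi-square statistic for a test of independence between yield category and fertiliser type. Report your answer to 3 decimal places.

64.290

Grand total N = 721.
Expected counts (row total × column total / N):
  High yield, None: 302×216/721 = 90.4743
  High yield, Organic: 302×310/721 = 129.8474
  High yield, Synthetic: 302×195/721 = 81.6782
  Low yield, None: 419×216/721 = 125.5257
  Low yield, Organic: 419×310/721 = 180.1526
  Low yield, Synthetic: 419×195/721 = 113.3218
Contributions (O − E)²/E:
  (55 − 90.4743)²/90.4743 = 13.9092
  (122 − 129.8474)²/129.8474 = 0.4743
  (125 − 81.6782)²/81.6782 = 22.9777
  (161 − 125.5257)²/125.5257 = 10.0252
  (188 − 180.1526)²/180.1526 = 0.3418
  (70 − 113.3218)²/113.3218 = 16.5615
χ² = 13.9092 + 0.4743 + 22.9777 + 10.0252 + 0.3418 + 16.5615 = 64.290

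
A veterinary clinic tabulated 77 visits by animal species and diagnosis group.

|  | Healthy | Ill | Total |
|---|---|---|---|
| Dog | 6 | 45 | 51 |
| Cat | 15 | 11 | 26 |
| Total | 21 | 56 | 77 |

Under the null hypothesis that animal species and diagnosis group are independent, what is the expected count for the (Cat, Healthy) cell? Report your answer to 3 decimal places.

7.091

Row total (Cat) = 26; column total (Healthy) = 21; grand total N = 77.
Expected count = (row total × column total) / N = 26 × 21 / 77 = 7.091.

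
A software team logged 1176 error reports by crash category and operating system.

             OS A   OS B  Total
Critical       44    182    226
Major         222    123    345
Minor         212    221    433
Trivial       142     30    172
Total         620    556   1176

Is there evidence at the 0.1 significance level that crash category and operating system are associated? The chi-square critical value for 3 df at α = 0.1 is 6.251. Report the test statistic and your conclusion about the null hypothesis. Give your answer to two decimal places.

Grand total N = 1176.
Expected counts (row total × column total / N):
  Critical, OS A: 226×620/1176 = 119.1497
  Critical, OS B: 226×556/1176 = 106.8503
  Major, OS A: 345×620/1176 = 181.8878
  Major, OS B: 345×556/1176 = 163.1122
  Minor, OS A: 433×620/1176 = 228.2823
  Minor, OS B: 433×556/1176 = 204.7177
  Trivial, OS A: 172×620/1176 = 90.6803
  Trivial, OS B: 172×556/1176 = 81.3197
Contributions (O − E)²/E:
  (44 − 119.1497)²/119.1497 = 47.3982
  (182 − 106.8503)²/106.8503 = 52.8541
  (222 − 181.8878)²/181.8878 = 8.8461
  (123 − 163.1122)²/163.1122 = 9.8643
  (212 − 228.2823)²/228.2823 = 1.1613
  (221 − 204.7177)²/204.7177 = 1.2950
  (142 − 90.6803)²/90.6803 = 29.0439
  (30 − 81.3197)²/81.3197 = 32.3871
χ² = 47.3982 + 52.8541 + 8.8461 + 9.8643 + 1.1613 + 1.2950 + 29.0439 + 32.3871 = 182.85
df = (4−1)(2−1) = 3. Since 182.85 > 6.251, reject the null hypothesis of independence at α = 0.1.

182.85; reject H₀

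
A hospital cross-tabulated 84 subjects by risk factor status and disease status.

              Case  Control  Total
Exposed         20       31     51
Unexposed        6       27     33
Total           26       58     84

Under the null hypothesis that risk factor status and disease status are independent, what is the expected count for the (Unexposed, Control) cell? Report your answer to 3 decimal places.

Row total (Unexposed) = 33; column total (Control) = 58; grand total N = 84.
Expected count = (row total × column total) / N = 33 × 58 / 84 = 22.786.

22.786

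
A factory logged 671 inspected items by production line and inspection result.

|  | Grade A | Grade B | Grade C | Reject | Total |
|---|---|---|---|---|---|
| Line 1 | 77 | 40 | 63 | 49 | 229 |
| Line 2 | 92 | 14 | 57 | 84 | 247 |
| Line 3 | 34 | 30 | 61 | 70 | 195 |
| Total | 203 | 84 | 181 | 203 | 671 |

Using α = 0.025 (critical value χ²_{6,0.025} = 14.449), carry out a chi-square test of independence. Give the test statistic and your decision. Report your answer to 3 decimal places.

Grand total N = 671.
Expected counts (row total × column total / N):
  Line 1, Grade A: 229×203/671 = 69.2802
  Line 1, Grade B: 229×84/671 = 28.6677
  Line 1, Grade C: 229×181/671 = 61.7720
  Line 1, Reject: 229×203/671 = 69.2802
  Line 2, Grade A: 247×203/671 = 74.7258
  Line 2, Grade B: 247×84/671 = 30.9210
  Line 2, Grade C: 247×181/671 = 66.6274
  Line 2, Reject: 247×203/671 = 74.7258
  Line 3, Grade A: 195×203/671 = 58.9940
  Line 3, Grade B: 195×84/671 = 24.4113
  Line 3, Grade C: 195×181/671 = 52.6006
  Line 3, Reject: 195×203/671 = 58.9940
Contributions (O − E)²/E:
  (77 − 69.2802)²/69.2802 = 0.8602
  (40 − 28.6677)²/28.6677 = 4.4796
  (63 − 61.7720)²/61.7720 = 0.0244
  (49 − 69.2802)²/69.2802 = 5.9366
  (92 − 74.7258)²/74.7258 = 3.9932
  (14 − 30.9210)²/30.9210 = 9.2597
  (57 − 66.6274)²/66.6274 = 1.3911
  (84 − 74.7258)²/74.7258 = 1.1510
  (34 − 58.9940)²/58.9940 = 10.5892
  (30 − 24.4113)²/24.4113 = 1.2795
  (61 − 52.6006)²/52.6006 = 1.3412
  (70 − 58.9940)²/58.9940 = 2.0533
χ² = 0.8602 + 4.4796 + 0.0244 + 5.9366 + 3.9932 + 9.2597 + 1.3911 + 1.1510 + 10.5892 + 1.2795 + 1.3412 + 2.0533 = 42.359
df = (3−1)(4−1) = 6. Since 42.359 > 14.449, reject the null hypothesis of independence at α = 0.025.

42.359; reject H₀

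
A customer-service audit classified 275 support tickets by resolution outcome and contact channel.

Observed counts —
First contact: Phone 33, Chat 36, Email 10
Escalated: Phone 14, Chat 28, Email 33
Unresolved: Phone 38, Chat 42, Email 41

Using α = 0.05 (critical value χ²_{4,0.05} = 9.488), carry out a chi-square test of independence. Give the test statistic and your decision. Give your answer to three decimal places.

Row totals: 79, 75, 121. Column totals: 85, 106, 84. Grand total N = 275.
Expected counts (row total × column total / N):
  First contact, Phone: 79×85/275 = 24.4182
  First contact, Chat: 79×106/275 = 30.4509
  First contact, Email: 79×84/275 = 24.1309
  Escalated, Phone: 75×85/275 = 23.1818
  Escalated, Chat: 75×106/275 = 28.9091
  Escalated, Email: 75×84/275 = 22.9091
  Unresolved, Phone: 121×85/275 = 37.4000
  Unresolved, Chat: 121×106/275 = 46.6400
  Unresolved, Email: 121×84/275 = 36.9600
Contributions (O − E)²/E:
  (33 − 24.4182)²/24.4182 = 3.0161
  (36 − 30.4509)²/30.4509 = 1.0112
  (10 − 24.1309)²/24.1309 = 8.2750
  (14 − 23.1818)²/23.1818 = 3.6367
  (28 − 28.9091)²/28.9091 = 0.0286
  (33 − 22.9091)²/22.9091 = 4.4448
  (38 − 37.4000)²/37.4000 = 0.0096
  (42 − 46.6400)²/46.6400 = 0.4616
  (41 − 36.9600)²/36.9600 = 0.4416
χ² = 3.0161 + 1.0112 + 8.2750 + 3.6367 + 0.0286 + 4.4448 + 0.0096 + 0.4616 + 0.4416 = 21.325
df = (3−1)(3−1) = 4. Since 21.325 > 9.488, reject the null hypothesis of independence at α = 0.05.

21.325; reject H₀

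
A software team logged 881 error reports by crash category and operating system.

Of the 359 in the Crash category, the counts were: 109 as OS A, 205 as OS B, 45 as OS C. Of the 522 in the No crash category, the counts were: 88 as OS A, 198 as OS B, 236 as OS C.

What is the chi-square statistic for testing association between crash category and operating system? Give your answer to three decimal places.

Row totals: 359, 522. Column totals: 197, 403, 281. Grand total N = 881.
Expected counts (row total × column total / N):
  Crash, OS A: 359×197/881 = 80.2758
  Crash, OS B: 359×403/881 = 164.2191
  Crash, OS C: 359×281/881 = 114.5051
  No crash, OS A: 522×197/881 = 116.7242
  No crash, OS B: 522×403/881 = 238.7809
  No crash, OS C: 522×281/881 = 166.4949
Contributions (O − E)²/E:
  (109 − 80.2758)²/80.2758 = 10.2781
  (205 − 164.2191)²/164.2191 = 10.1272
  (45 − 114.5051)²/114.5051 = 42.1899
  (88 − 116.7242)²/116.7242 = 7.0686
  (198 − 238.7809)²/238.7809 = 6.9649
  (236 − 166.4949)²/166.4949 = 29.0157
χ² = 10.2781 + 10.1272 + 42.1899 + 7.0686 + 6.9649 + 29.0157 = 105.644

105.644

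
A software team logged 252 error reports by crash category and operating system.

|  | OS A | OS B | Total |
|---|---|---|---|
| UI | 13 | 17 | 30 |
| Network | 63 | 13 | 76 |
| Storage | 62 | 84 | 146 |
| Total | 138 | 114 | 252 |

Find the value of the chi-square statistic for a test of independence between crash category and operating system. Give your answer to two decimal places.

34.77

Grand total N = 252.
Expected counts (row total × column total / N):
  UI, OS A: 30×138/252 = 16.429
  UI, OS B: 30×114/252 = 13.571
  Network, OS A: 76×138/252 = 41.619
  Network, OS B: 76×114/252 = 34.381
  Storage, OS A: 146×138/252 = 79.952
  Storage, OS B: 146×114/252 = 66.048
Contributions (O − E)²/E:
  (13 − 16.429)²/16.429 = 0.7157
  (17 − 13.571)²/13.571 = 0.8664
  (63 − 41.619)²/41.619 = 10.9841
  (13 − 34.381)²/34.381 = 13.2965
  (62 − 79.952)²/79.952 = 4.0308
  (84 − 66.048)²/66.048 = 4.8794
χ² = 0.7157 + 0.8664 + 10.9841 + 13.2965 + 4.0308 + 4.8794 = 34.77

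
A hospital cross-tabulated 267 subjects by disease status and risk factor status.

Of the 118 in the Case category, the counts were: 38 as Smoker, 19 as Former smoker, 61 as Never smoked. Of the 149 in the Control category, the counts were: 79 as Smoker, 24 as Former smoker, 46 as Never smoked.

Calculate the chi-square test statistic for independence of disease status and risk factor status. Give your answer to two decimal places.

13.64

Row totals: 118, 149. Column totals: 117, 43, 107. Grand total N = 267.
Expected counts (row total × column total / N):
  Case, Smoker: 118×117/267 = 51.708
  Case, Former smoker: 118×43/267 = 19.004
  Case, Never smoked: 118×107/267 = 47.288
  Control, Smoker: 149×117/267 = 65.292
  Control, Former smoker: 149×43/267 = 23.996
  Control, Never smoked: 149×107/267 = 59.712
Contributions (O − E)²/E:
  (38 − 51.708)²/51.708 = 3.6340
  (19 − 19.004)²/19.004 = 0.0000
  (61 − 47.288)²/47.288 = 3.9760
  (79 − 65.292)²/65.292 = 2.8780
  (24 − 23.996)²/23.996 = 0.0000
  (46 − 59.712)²/59.712 = 3.1488
χ² = 3.6340 + 0.0000 + 3.9760 + 2.8780 + 0.0000 + 3.1488 = 13.64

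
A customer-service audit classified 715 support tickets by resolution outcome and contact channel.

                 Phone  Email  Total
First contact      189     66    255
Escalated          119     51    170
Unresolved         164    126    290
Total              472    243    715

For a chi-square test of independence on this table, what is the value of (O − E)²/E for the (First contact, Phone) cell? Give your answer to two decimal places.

Row total (First contact) = 255; column total (Phone) = 472; N = 715.
Expected count E = 255 × 472 / 715 = 168.336.
Contribution = (O − E)²/E = (189 − 168.336)² / 168.336 = 2.54.

2.54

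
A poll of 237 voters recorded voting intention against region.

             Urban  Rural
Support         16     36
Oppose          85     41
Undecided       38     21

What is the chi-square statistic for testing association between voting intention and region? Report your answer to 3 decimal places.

21.507

Row totals: 52, 126, 59. Column totals: 139, 98. Grand total N = 237.
Expected counts (row total × column total / N):
  Support, Urban: 52×139/237 = 30.4979
  Support, Rural: 52×98/237 = 21.5021
  Oppose, Urban: 126×139/237 = 73.8987
  Oppose, Rural: 126×98/237 = 52.1013
  Undecided, Urban: 59×139/237 = 34.6034
  Undecided, Rural: 59×98/237 = 24.3966
Contributions (O − E)²/E:
  (16 − 30.4979)²/30.4979 = 6.8919
  (36 − 21.5021)²/21.5021 = 9.7753
  (85 − 73.8987)²/73.8987 = 1.6677
  (41 − 52.1013)²/52.1013 = 2.3654
  (38 − 34.6034)²/34.6034 = 0.3334
  (21 − 24.3966)²/24.3966 = 0.4729
χ² = 6.8919 + 9.7753 + 1.6677 + 2.3654 + 0.3334 + 0.4729 = 21.507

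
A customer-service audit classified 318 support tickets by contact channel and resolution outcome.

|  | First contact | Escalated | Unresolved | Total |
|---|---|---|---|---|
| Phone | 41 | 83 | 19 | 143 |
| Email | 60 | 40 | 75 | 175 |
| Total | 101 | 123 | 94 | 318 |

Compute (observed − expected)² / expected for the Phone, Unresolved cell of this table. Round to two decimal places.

12.81

Row total (Phone) = 143; column total (Unresolved) = 94; N = 318.
Expected count E = 143 × 94 / 318 = 42.270.
Contribution = (O − E)²/E = (19 − 42.270)² / 42.270 = 12.81.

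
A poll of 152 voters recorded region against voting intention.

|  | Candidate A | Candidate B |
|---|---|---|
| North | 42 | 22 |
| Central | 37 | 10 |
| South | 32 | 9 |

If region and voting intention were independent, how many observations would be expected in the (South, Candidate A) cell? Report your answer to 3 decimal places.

29.941

Row total (South) = 41; column total (Candidate A) = 111; grand total N = 152.
Expected count = (row total × column total) / N = 41 × 111 / 152 = 29.941.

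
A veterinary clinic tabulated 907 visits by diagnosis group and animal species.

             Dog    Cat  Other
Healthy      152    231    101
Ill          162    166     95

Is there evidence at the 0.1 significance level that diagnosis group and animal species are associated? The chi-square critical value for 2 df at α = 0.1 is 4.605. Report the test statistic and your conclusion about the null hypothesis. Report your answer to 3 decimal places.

Row totals: 484, 423. Column totals: 314, 397, 196. Grand total N = 907.
Expected counts (row total × column total / N):
  Healthy, Dog: 484×314/907 = 167.5590
  Healthy, Cat: 484×397/907 = 211.8501
  Healthy, Other: 484×196/907 = 104.5910
  Ill, Dog: 423×314/907 = 146.4410
  Ill, Cat: 423×397/907 = 185.1499
  Ill, Other: 423×196/907 = 91.4090
Contributions (O − E)²/E:
  (152 − 167.5590)²/167.5590 = 1.4448
  (231 − 211.8501)²/211.8501 = 1.7310
  (101 − 104.5910)²/104.5910 = 0.1233
  (162 − 146.4410)²/146.4410 = 1.6531
  (166 − 185.1499)²/185.1499 = 1.9807
  (95 − 91.4090)²/91.4090 = 0.1411
χ² = 1.4448 + 1.7310 + 0.1233 + 1.6531 + 1.9807 + 0.1411 = 7.074
df = (2−1)(3−1) = 2. Since 7.074 > 4.605, reject the null hypothesis of independence at α = 0.1.

7.074; reject H₀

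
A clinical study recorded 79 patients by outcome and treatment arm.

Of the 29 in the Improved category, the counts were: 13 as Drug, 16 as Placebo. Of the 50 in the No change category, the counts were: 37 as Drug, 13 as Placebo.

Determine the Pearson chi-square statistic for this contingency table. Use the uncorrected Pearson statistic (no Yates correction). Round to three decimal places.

6.723

Row totals: 29, 50. Column totals: 50, 29. Grand total N = 79.
Expected counts (row total × column total / N):
  Improved, Drug: 29×50/79 = 18.3544
  Improved, Placebo: 29×29/79 = 10.6456
  No change, Drug: 50×50/79 = 31.6456
  No change, Placebo: 50×29/79 = 18.3544
Contributions (O − E)²/E:
  (13 − 18.3544)²/18.3544 = 1.5620
  (16 − 10.6456)²/10.6456 = 2.6931
  (37 − 31.6456)²/31.6456 = 0.9060
  (13 − 18.3544)²/18.3544 = 1.5620
χ² = 1.5620 + 2.6931 + 0.9060 + 1.5620 = 6.723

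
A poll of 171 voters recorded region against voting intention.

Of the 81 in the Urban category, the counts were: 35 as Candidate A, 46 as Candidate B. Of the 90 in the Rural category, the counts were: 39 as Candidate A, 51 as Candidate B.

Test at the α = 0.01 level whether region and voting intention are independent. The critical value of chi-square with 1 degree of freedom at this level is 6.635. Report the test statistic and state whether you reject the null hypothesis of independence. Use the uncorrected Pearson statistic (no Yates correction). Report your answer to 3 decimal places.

0.000; fail to reject H₀

Row totals: 81, 90. Column totals: 74, 97. Grand total N = 171.
Expected counts (row total × column total / N):
  Urban, Candidate A: 81×74/171 = 35.0526
  Urban, Candidate B: 81×97/171 = 45.9474
  Rural, Candidate A: 90×74/171 = 38.9474
  Rural, Candidate B: 90×97/171 = 51.0526
Contributions (O − E)²/E:
  (35 − 35.0526)²/35.0526 = 0.0001
  (46 − 45.9474)²/45.9474 = 0.0001
  (39 − 38.9474)²/38.9474 = 0.0001
  (51 − 51.0526)²/51.0526 = 0.0001
χ² = 0.0001 + 0.0001 + 0.0001 + 0.0001 = 0.000
df = (2−1)(2−1) = 1. Since 0.000 < 6.635, fail to reject the null hypothesis of independence at α = 0.01.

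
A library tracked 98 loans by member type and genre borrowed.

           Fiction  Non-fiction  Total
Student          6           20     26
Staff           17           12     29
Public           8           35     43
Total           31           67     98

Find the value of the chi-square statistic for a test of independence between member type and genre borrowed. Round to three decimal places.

Grand total N = 98.
Expected counts (row total × column total / N):
  Student, Fiction: 26×31/98 = 8.2245
  Student, Non-fiction: 26×67/98 = 17.7755
  Staff, Fiction: 29×31/98 = 9.1735
  Staff, Non-fiction: 29×67/98 = 19.8265
  Public, Fiction: 43×31/98 = 13.6020
  Public, Non-fiction: 43×67/98 = 29.3980
Contributions (O − E)²/E:
  (6 − 8.2245)²/8.2245 = 0.6017
  (20 − 17.7755)²/17.7755 = 0.2784
  (17 − 9.1735)²/9.1735 = 6.6773
  (12 − 19.8265)²/19.8265 = 3.0895
  (8 − 13.6020)²/13.6020 = 2.3072
  (35 − 29.3980)²/29.3980 = 1.0675
χ² = 0.6017 + 0.2784 + 6.6773 + 3.0895 + 2.3072 + 1.0675 = 14.022

14.022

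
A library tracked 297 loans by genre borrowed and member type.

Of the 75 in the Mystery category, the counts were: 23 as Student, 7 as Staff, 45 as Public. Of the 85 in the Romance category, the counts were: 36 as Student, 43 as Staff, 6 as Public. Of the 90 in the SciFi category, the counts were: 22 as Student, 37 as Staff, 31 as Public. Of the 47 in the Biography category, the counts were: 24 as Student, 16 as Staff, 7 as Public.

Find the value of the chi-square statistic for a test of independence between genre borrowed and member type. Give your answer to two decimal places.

70.76

Row totals: 75, 85, 90, 47. Column totals: 105, 103, 89. Grand total N = 297.
Expected counts (row total × column total / N):
  Mystery, Student: 75×105/297 = 26.5152
  Mystery, Staff: 75×103/297 = 26.0101
  Mystery, Public: 75×89/297 = 22.4747
  Romance, Student: 85×105/297 = 30.0505
  Romance, Staff: 85×103/297 = 29.4781
  Romance, Public: 85×89/297 = 25.4714
  SciFi, Student: 90×105/297 = 31.8182
  SciFi, Staff: 90×103/297 = 31.2121
  SciFi, Public: 90×89/297 = 26.9697
  Biography, Student: 47×105/297 = 16.6162
  Biography, Staff: 47×103/297 = 16.2997
  Biography, Public: 47×89/297 = 14.0842
Contributions (O − E)²/E:
  (23 − 26.5152)²/26.5152 = 0.4660
  (7 − 26.0101)²/26.0101 = 13.8940
  (45 − 22.4747)²/22.4747 = 22.5760
  (36 − 30.0505)²/30.0505 = 1.1779
  (43 − 29.4781)²/29.4781 = 6.2026
  (6 − 25.4714)²/25.4714 = 14.8847
  (22 − 31.8182)²/31.8182 = 3.0296
  (37 − 31.2121)²/31.2121 = 1.0733
  (31 − 26.9697)²/26.9697 = 0.6023
  (24 − 16.6162)²/16.6162 = 3.2812
  (16 − 16.2997)²/16.2997 = 0.0055
  (7 − 14.0842)²/14.0842 = 3.5633
χ² = 0.4660 + 13.8940 + 22.5760 + 1.1779 + 6.2026 + 14.8847 + 3.0296 + 1.0733 + 0.6023 + 3.2812 + 0.0055 + 3.5633 = 70.76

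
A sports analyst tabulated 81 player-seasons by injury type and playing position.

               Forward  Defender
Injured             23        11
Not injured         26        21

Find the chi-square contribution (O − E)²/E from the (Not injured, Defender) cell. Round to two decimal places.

0.32

Row total (Not injured) = 47; column total (Defender) = 32; N = 81.
Expected count E = 47 × 32 / 81 = 18.568.
Contribution = (O − E)²/E = (21 − 18.568)² / 18.568 = 0.32.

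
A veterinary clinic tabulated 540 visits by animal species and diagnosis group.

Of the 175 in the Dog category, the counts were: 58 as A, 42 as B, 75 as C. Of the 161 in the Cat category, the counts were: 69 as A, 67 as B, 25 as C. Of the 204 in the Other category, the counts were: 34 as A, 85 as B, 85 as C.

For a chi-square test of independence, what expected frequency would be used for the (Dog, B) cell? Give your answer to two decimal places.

Row total (Dog) = 175; column total (B) = 194; grand total N = 540.
Expected count = (row total × column total) / N = 175 × 194 / 540 = 62.87.

62.87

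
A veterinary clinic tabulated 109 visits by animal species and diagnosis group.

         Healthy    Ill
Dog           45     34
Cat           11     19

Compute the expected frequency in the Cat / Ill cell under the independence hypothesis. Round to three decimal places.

Row total (Cat) = 30; column total (Ill) = 53; grand total N = 109.
Expected count = (row total × column total) / N = 30 × 53 / 109 = 14.587.

14.587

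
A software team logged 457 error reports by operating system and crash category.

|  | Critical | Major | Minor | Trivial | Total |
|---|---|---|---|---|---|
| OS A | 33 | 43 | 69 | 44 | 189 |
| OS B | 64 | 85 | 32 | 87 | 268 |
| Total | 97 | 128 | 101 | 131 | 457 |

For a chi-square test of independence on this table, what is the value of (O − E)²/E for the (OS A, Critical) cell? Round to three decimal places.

1.262

Row total (OS A) = 189; column total (Critical) = 97; N = 457.
Expected count E = 189 × 97 / 457 = 40.1160.
Contribution = (O − E)²/E = (33 − 40.1160)² / 40.1160 = 1.262.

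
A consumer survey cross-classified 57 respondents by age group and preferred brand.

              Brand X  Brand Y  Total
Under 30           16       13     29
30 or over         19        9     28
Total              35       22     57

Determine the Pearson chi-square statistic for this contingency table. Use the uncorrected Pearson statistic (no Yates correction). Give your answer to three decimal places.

Grand total N = 57.
Expected counts (row total × column total / N):
  Under 30, Brand X: 29×35/57 = 17.8070
  Under 30, Brand Y: 29×22/57 = 11.1930
  30 or over, Brand X: 28×35/57 = 17.1930
  30 or over, Brand Y: 28×22/57 = 10.8070
Contributions (O − E)²/E:
  (16 − 17.8070)²/17.8070 = 0.1834
  (13 − 11.1930)²/11.1930 = 0.2917
  (19 − 17.1930)²/17.1930 = 0.1899
  (9 − 10.8070)²/10.8070 = 0.3021
χ² = 0.1834 + 0.2917 + 0.1899 + 0.3021 = 0.967

0.967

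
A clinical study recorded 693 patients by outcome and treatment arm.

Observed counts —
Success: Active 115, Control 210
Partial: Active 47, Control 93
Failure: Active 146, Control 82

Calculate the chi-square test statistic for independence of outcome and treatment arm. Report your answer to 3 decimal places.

Row totals: 325, 140, 228. Column totals: 308, 385. Grand total N = 693.
Expected counts (row total × column total / N):
  Success, Active: 325×308/693 = 144.4444
  Success, Control: 325×385/693 = 180.5556
  Partial, Active: 140×308/693 = 62.2222
  Partial, Control: 140×385/693 = 77.7778
  Failure, Active: 228×308/693 = 101.3333
  Failure, Control: 228×385/693 = 126.6667
Contributions (O − E)²/E:
  (115 − 144.4444)²/144.4444 = 6.0021
  (210 − 180.5556)²/180.5556 = 4.8017
  (47 − 62.2222)²/62.2222 = 3.7240
  (93 − 77.7778)²/77.7778 = 2.9792
  (146 − 101.3333)²/101.3333 = 19.6886
  (82 − 126.6667)²/126.6667 = 15.7509
χ² = 6.0021 + 4.8017 + 3.7240 + 2.9792 + 19.6886 + 15.7509 = 52.947

52.947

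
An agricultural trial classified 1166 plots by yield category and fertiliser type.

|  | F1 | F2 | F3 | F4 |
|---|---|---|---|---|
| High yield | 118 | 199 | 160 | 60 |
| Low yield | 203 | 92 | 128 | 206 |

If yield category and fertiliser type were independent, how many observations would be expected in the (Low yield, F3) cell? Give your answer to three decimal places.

155.362

Row total (Low yield) = 629; column total (F3) = 288; grand total N = 1166.
Expected count = (row total × column total) / N = 629 × 288 / 1166 = 155.362.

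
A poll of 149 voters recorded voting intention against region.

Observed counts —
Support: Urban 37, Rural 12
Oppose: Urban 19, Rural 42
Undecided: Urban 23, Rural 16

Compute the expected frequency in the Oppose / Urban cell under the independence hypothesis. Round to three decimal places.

32.342

Row total (Oppose) = 61; column total (Urban) = 79; grand total N = 149.
Expected count = (row total × column total) / N = 61 × 79 / 149 = 32.342.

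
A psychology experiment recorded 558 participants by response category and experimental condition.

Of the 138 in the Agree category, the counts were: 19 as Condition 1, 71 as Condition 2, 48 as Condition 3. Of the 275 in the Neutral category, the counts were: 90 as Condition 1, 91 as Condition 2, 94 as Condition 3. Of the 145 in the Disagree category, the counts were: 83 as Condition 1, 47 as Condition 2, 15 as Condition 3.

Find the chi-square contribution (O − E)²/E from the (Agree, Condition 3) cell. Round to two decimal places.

2.17

Row total (Agree) = 138; column total (Condition 3) = 157; N = 558.
Expected count E = 138 × 157 / 558 = 38.828.
Contribution = (O − E)²/E = (48 − 38.828)² / 38.828 = 2.17.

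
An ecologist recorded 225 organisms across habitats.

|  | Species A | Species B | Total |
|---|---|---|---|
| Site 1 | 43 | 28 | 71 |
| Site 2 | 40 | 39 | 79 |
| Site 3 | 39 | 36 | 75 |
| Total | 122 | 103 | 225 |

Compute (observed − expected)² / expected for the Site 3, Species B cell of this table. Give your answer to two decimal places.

0.08

Row total (Site 3) = 75; column total (Species B) = 103; N = 225.
Expected count E = 75 × 103 / 225 = 34.333.
Contribution = (O − E)²/E = (36 − 34.333)² / 34.333 = 0.08.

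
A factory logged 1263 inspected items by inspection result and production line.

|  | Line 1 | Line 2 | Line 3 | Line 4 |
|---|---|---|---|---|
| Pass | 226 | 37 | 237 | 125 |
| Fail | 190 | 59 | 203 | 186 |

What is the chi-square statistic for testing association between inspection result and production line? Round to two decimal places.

Row totals: 625, 638. Column totals: 416, 96, 440, 311. Grand total N = 1263.
Expected counts (row total × column total / N):
  Pass, Line 1: 625×416/1263 = 205.859
  Pass, Line 2: 625×96/1263 = 47.506
  Pass, Line 3: 625×440/1263 = 217.736
  Pass, Line 4: 625×311/1263 = 153.899
  Fail, Line 1: 638×416/1263 = 210.141
  Fail, Line 2: 638×96/1263 = 48.494
  Fail, Line 3: 638×440/1263 = 222.264
  Fail, Line 4: 638×311/1263 = 157.101
Contributions (O − E)²/E:
  (226 − 205.859)²/205.859 = 1.9706
  (37 − 47.506)²/47.506 = 2.3234
  (237 − 217.736)²/217.736 = 1.7044
  (125 − 153.899)²/153.899 = 5.4266
  (190 − 210.141)²/210.141 = 1.9304
  (59 − 48.494)²/48.494 = 2.2761
  (203 − 222.264)²/222.264 = 1.6696
  (186 − 157.101)²/157.101 = 5.3160
χ² = 1.9706 + 2.3234 + 1.7044 + 5.4266 + 1.9304 + 2.2761 + 1.6696 + 5.3160 = 22.62

22.62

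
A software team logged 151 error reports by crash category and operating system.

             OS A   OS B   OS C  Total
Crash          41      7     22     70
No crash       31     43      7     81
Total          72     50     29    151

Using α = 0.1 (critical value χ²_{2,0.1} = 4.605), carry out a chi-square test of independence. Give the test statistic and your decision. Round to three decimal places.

Grand total N = 151.
Expected counts (row total × column total / N):
  Crash, OS A: 70×72/151 = 33.3775
  Crash, OS B: 70×50/151 = 23.1788
  Crash, OS C: 70×29/151 = 13.4437
  No crash, OS A: 81×72/151 = 38.6225
  No crash, OS B: 81×50/151 = 26.8212
  No crash, OS C: 81×29/151 = 15.5563
Contributions (O − E)²/E:
  (41 − 33.3775)²/33.3775 = 1.7408
  (7 − 23.1788)²/23.1788 = 11.2928
  (22 − 13.4437)²/13.4437 = 5.4457
  (31 − 38.6225)²/38.6225 = 1.5044
  (43 − 26.8212)²/26.8212 = 9.7592
  (7 − 15.5563)²/15.5563 = 4.7061
χ² = 1.7408 + 11.2928 + 5.4457 + 1.5044 + 9.7592 + 4.7061 = 34.449
df = (2−1)(3−1) = 2. Since 34.449 > 4.605, reject the null hypothesis of independence at α = 0.1.

34.449; reject H₀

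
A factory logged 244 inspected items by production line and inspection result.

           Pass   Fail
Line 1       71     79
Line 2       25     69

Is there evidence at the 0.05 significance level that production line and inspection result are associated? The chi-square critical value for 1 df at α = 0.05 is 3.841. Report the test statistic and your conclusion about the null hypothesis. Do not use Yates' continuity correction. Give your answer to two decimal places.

Row totals: 150, 94. Column totals: 96, 148. Grand total N = 244.
Expected counts (row total × column total / N):
  Line 1, Pass: 150×96/244 = 59.016
  Line 1, Fail: 150×148/244 = 90.984
  Line 2, Pass: 94×96/244 = 36.984
  Line 2, Fail: 94×148/244 = 57.016
Contributions (O − E)²/E:
  (71 − 59.016)²/59.016 = 2.4335
  (79 − 90.984)²/90.984 = 1.5785
  (25 − 36.984)²/36.984 = 3.8832
  (69 − 57.016)²/57.016 = 2.5189
χ² = 2.4335 + 1.5785 + 3.8832 + 2.5189 = 10.41
df = (2−1)(2−1) = 1. Since 10.41 > 3.841, reject the null hypothesis of independence at α = 0.05.

10.41; reject H₀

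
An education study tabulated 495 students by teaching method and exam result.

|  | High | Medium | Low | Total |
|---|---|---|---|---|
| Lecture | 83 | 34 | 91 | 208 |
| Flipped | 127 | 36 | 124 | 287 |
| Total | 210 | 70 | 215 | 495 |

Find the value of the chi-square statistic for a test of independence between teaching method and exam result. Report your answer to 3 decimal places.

1.779

Grand total N = 495.
Expected counts (row total × column total / N):
  Lecture, High: 208×210/495 = 88.2424
  Lecture, Medium: 208×70/495 = 29.4141
  Lecture, Low: 208×215/495 = 90.3434
  Flipped, High: 287×210/495 = 121.7576
  Flipped, Medium: 287×70/495 = 40.5859
  Flipped, Low: 287×215/495 = 124.6566
Contributions (O − E)²/E:
  (83 − 88.2424)²/88.2424 = 0.3114
  (34 − 29.4141)²/29.4141 = 0.7150
  (91 − 90.3434)²/90.3434 = 0.0048
  (127 − 121.7576)²/121.7576 = 0.2257
  (36 − 40.5859)²/40.5859 = 0.5182
  (124 − 124.6566)²/124.6566 = 0.0035
χ² = 0.3114 + 0.7150 + 0.0048 + 0.2257 + 0.5182 + 0.0035 = 1.779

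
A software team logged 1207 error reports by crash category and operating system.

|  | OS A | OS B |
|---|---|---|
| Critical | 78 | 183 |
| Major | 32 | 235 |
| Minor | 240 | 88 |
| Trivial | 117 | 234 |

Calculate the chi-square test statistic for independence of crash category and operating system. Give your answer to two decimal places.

Row totals: 261, 267, 328, 351. Column totals: 467, 740. Grand total N = 1207.
Expected counts (row total × column total / N):
  Critical, OS A: 261×467/1207 = 100.9834
  Critical, OS B: 261×740/1207 = 160.0166
  Major, OS A: 267×467/1207 = 103.3049
  Major, OS B: 267×740/1207 = 163.6951
  Minor, OS A: 328×467/1207 = 126.9064
  Minor, OS B: 328×740/1207 = 201.0936
  Trivial, OS A: 351×467/1207 = 135.8053
  Trivial, OS B: 351×740/1207 = 215.1947
Contributions (O − E)²/E:
  (78 − 100.9834)²/100.9834 = 5.2309
  (183 − 160.0166)²/160.0166 = 3.3011
  (32 − 103.3049)²/103.3049 = 49.2173
  (235 − 163.6951)²/163.6951 = 31.0601
  (240 − 126.9064)²/126.9064 = 100.7842
  (88 − 201.0936)²/201.0936 = 63.6030
  (117 − 135.8053)²/135.8053 = 2.6040
  (234 − 215.1947)²/215.1947 = 1.6433
χ² = 5.2309 + 3.3011 + 49.2173 + 31.0601 + 100.7842 + 63.6030 + 2.6040 + 1.6433 = 257.44

257.44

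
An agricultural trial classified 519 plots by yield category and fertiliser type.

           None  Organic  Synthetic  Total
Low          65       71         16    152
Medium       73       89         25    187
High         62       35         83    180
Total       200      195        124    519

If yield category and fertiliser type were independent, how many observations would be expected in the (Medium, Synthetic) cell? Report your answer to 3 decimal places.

44.678

Row total (Medium) = 187; column total (Synthetic) = 124; grand total N = 519.
Expected count = (row total × column total) / N = 187 × 124 / 519 = 44.678.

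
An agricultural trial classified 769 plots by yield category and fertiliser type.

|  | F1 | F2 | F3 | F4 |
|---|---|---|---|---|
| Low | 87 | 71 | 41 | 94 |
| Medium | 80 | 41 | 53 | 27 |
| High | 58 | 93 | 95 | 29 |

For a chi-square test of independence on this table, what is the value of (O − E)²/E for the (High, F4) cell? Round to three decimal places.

11.319

Row total (High) = 275; column total (F4) = 150; N = 769.
Expected count E = 275 × 150 / 769 = 53.64109.
Contribution = (O − E)²/E = (29 − 53.64109)² / 53.64109 = 11.319.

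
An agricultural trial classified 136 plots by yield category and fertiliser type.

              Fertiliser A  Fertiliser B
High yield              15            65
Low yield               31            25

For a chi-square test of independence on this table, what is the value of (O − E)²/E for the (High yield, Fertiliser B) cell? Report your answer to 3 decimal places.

Row total (High yield) = 80; column total (Fertiliser B) = 90; N = 136.
Expected count E = 80 × 90 / 136 = 52.9412.
Contribution = (O − E)²/E = (65 − 52.9412)² / 52.9412 = 2.747.

2.747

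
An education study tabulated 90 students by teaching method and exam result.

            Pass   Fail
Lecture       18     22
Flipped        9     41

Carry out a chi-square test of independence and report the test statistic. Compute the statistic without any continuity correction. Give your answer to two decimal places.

Row totals: 40, 50. Column totals: 27, 63. Grand total N = 90.
Expected counts (row total × column total / N):
  Lecture, Pass: 40×27/90 = 12.000
  Lecture, Fail: 40×63/90 = 28.000
  Flipped, Pass: 50×27/90 = 15.000
  Flipped, Fail: 50×63/90 = 35.000
Contributions (O − E)²/E:
  (18 − 12.000)²/12.000 = 3.0000
  (22 − 28.000)²/28.000 = 1.2857
  (9 − 15.000)²/15.000 = 2.4000
  (41 − 35.000)²/35.000 = 1.0286
χ² = 3.0000 + 1.2857 + 2.4000 + 1.0286 = 7.71

7.71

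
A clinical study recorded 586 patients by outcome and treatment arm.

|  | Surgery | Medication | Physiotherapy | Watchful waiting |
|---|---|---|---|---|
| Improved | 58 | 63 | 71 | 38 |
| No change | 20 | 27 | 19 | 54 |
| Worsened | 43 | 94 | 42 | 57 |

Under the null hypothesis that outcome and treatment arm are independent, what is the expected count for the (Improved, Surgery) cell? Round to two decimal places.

Row total (Improved) = 230; column total (Surgery) = 121; grand total N = 586.
Expected count = (row total × column total) / N = 230 × 121 / 586 = 47.49.

47.49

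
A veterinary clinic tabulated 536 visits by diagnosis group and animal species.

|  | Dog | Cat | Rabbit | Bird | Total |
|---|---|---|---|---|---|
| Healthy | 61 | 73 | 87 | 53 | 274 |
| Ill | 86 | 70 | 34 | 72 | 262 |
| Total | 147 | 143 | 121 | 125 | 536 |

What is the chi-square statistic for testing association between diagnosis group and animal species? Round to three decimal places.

30.164

Grand total N = 536.
Expected counts (row total × column total / N):
  Healthy, Dog: 274×147/536 = 75.1455
  Healthy, Cat: 274×143/536 = 73.1007
  Healthy, Rabbit: 274×121/536 = 61.8545
  Healthy, Bird: 274×125/536 = 63.8993
  Ill, Dog: 262×147/536 = 71.8545
  Ill, Cat: 262×143/536 = 69.8993
  Ill, Rabbit: 262×121/536 = 59.1455
  Ill, Bird: 262×125/536 = 61.1007
Contributions (O − E)²/E:
  (61 − 75.1455)²/75.1455 = 2.6628
  (73 − 73.1007)²/73.1007 = 0.0001
  (87 − 61.8545)²/61.8545 = 10.2223
  (53 − 63.8993)²/63.8993 = 1.8591
  (86 − 71.8545)²/71.8545 = 2.7847
  (70 − 69.8993)²/69.8993 = 0.0001
  (34 − 59.1455)²/59.1455 = 10.6905
  (72 − 61.1007)²/61.1007 = 1.9442
χ² = 2.6628 + 0.0001 + 10.2223 + 1.8591 + 2.7847 + 0.0001 + 10.6905 + 1.9442 = 30.164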